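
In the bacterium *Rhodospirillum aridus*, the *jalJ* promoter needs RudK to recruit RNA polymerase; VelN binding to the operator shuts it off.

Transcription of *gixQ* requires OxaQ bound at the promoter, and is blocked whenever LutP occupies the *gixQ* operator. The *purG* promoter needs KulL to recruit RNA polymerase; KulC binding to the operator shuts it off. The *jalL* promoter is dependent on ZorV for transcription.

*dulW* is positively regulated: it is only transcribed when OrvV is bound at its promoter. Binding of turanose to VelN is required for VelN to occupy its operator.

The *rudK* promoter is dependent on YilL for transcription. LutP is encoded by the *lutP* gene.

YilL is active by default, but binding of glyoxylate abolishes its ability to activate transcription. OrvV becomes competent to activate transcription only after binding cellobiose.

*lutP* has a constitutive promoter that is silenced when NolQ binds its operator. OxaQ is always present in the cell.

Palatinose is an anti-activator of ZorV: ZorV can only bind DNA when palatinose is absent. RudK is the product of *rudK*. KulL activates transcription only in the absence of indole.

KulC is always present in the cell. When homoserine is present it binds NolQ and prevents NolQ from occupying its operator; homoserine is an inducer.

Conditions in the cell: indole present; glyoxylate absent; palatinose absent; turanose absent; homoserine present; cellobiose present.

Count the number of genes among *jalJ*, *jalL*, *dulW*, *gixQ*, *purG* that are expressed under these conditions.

3

Turanose is absent, so VelN is inactive.
Glyoxylate is absent, so YilL is active.
No repressor is bound and YilL is active, so *rudK* is transcribed.
So RudK is produced and active.
No repressor is bound and RudK is active, so *jalJ* is transcribed.
→ *jalJ* is ON.
Palatinose is absent, so ZorV is active.
No repressor is bound and ZorV is active, so *jalL* is transcribed.
→ *jalL* is ON.
Cellobiose is present, so OrvV is active.
No repressor is bound and OrvV is active, so *dulW* is transcribed.
→ *dulW* is ON.
Homoserine is present, so NolQ is inactive.
With no repressor bound, *lutP* is transcribed.
So LutP is produced and active.
OxaQ is produced constitutively and is active.
With repressor LutP bound, *gixQ* is not transcribed.
→ *gixQ* is OFF.
KulC is produced constitutively and is active.
Indole is present, so KulL is inactive.
With repressor KulC bound, *purG* is not transcribed.
→ *purG* is OFF.
3 of the 5 genes are transcribed.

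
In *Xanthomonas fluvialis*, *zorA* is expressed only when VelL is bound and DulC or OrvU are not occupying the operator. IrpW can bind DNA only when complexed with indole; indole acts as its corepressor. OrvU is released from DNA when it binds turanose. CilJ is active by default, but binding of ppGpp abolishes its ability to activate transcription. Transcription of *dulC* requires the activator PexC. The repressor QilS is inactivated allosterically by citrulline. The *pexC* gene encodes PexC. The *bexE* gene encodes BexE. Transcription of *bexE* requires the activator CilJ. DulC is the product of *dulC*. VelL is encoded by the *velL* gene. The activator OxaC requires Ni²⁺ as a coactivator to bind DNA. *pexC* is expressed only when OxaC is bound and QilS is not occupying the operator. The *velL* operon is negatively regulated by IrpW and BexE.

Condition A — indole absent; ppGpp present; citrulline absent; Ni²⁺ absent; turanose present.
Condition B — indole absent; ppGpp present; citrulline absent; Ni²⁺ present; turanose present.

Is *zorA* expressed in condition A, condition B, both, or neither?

Condition A:
Indole is absent, so IrpW is inactive.
ppGpp is present, so CilJ is inactive.
Required activator CilJ is absent, so *bexE* is not transcribed.
So BexE is not produced.
With no repressor bound, *velL* is transcribed.
So VelL is produced and active.
Citrulline is absent, so QilS is active.
Ni²⁺ is absent, so OxaC is inactive.
With repressor QilS bound, *pexC* is not transcribed.
So PexC is not produced.
Required activator PexC is absent, so *dulC* is not transcribed.
So DulC is not produced.
Turanose is present, so OrvU is inactive.
No repressor is bound and VelL is active, so *zorA* is transcribed.
→ *zorA* is ON in A.
Condition B:
Indole is absent, so IrpW is inactive.
ppGpp is present, so CilJ is inactive.
Required activator CilJ is absent, so *bexE* is not transcribed.
So BexE is not produced.
With no repressor bound, *velL* is transcribed.
So VelL is produced and active.
Citrulline is absent, so QilS is active.
Ni²⁺ is present, so OxaC is active.
With repressor QilS bound, *pexC* is not transcribed.
So PexC is not produced.
Required activator PexC is absent, so *dulC* is not transcribed.
So DulC is not produced.
Turanose is present, so OrvU is inactive.
No repressor is bound and VelL is active, so *zorA* is transcribed.
→ *zorA* is ON in B.

both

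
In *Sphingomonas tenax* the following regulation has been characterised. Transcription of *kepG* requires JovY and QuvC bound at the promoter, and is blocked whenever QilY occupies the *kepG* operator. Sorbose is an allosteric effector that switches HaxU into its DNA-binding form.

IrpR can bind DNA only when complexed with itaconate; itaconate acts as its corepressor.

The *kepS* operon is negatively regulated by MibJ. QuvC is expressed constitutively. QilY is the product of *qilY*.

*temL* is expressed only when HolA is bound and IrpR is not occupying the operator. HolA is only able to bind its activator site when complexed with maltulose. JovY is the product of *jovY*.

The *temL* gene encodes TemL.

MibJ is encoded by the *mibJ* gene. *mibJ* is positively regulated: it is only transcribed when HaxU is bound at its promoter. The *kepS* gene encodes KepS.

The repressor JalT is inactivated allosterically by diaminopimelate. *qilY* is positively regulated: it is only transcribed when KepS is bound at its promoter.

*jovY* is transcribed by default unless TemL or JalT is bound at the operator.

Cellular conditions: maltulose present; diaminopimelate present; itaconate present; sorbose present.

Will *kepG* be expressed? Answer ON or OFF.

ON

Sorbose is present, so HaxU is active.
No repressor is bound and HaxU is active, so *mibJ* is transcribed.
So MibJ is produced and active.
With repressor MibJ bound, *kepS* is not transcribed.
So KepS is not produced.
Required activator KepS is absent, so *qilY* is not transcribed.
So QilY is not produced.
Maltulose is present, so HolA is active.
Itaconate is present, so IrpR is active.
With repressor IrpR bound, *temL* is not transcribed.
So TemL is not produced.
Diaminopimelate is present, so JalT is inactive.
With no repressor bound, *jovY* is transcribed.
So JovY is produced and active.
QuvC is produced constitutively and is active.
No repressor is bound and JovY and QuvC are active, so *kepG* is transcribed.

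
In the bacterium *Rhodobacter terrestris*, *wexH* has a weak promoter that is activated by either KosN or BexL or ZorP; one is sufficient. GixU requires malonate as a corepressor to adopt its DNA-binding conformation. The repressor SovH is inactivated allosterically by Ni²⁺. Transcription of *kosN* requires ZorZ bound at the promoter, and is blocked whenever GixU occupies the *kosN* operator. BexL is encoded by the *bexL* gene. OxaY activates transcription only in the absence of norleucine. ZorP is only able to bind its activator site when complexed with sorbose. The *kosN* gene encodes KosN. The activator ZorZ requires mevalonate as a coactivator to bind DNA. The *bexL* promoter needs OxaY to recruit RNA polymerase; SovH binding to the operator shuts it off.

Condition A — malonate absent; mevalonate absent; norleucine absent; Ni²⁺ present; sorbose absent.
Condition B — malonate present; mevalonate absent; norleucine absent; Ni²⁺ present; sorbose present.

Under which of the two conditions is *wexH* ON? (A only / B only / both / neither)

Condition A:
Malonate is absent, so GixU is inactive.
Mevalonate is absent, so ZorZ is inactive.
Required activator ZorZ is absent, so *kosN* is not transcribed.
So KosN is not produced.
Norleucine is absent, so OxaY is active.
Ni²⁺ is present, so SovH is inactive.
No repressor is bound and OxaY is active, so *bexL* is transcribed.
So BexL is produced and active.
Sorbose is absent, so ZorP is inactive.
Activator BexL is present, so *wexH* is transcribed.
→ *wexH* is ON in A.
Condition B:
Malonate is present, so GixU is active.
Mevalonate is absent, so ZorZ is inactive.
With repressor GixU bound, *kosN* is not transcribed.
So KosN is not produced.
Norleucine is absent, so OxaY is active.
Ni²⁺ is present, so SovH is inactive.
No repressor is bound and OxaY is active, so *bexL* is transcribed.
So BexL is produced and active.
Sorbose is present, so ZorP is active.
Activator BexL is present, so *wexH* is transcribed.
→ *wexH* is ON in B.

both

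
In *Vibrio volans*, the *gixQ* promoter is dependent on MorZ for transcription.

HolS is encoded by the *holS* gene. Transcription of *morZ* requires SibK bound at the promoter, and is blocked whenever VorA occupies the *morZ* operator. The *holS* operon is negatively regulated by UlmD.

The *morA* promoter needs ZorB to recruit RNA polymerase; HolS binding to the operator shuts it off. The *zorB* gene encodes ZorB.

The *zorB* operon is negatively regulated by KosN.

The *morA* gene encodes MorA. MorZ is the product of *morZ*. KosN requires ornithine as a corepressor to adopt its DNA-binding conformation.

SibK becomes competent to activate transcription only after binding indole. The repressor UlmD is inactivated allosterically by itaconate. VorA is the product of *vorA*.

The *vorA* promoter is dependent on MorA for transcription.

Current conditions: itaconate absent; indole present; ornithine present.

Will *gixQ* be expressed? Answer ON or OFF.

ON

Ornithine is present, so KosN is active.
With repressor KosN bound, *zorB* is not transcribed.
So ZorB is not produced.
Itaconate is absent, so UlmD is active.
With repressor UlmD bound, *holS* is not transcribed.
So HolS is not produced.
Required activator ZorB is absent, so *morA* is not transcribed.
So MorA is not produced.
Required activator MorA is absent, so *vorA* is not transcribed.
So VorA is not produced.
Indole is present, so SibK is active.
No repressor is bound and SibK is active, so *morZ* is transcribed.
So MorZ is produced and active.
No repressor is bound and MorZ is active, so *gixQ* is transcribed.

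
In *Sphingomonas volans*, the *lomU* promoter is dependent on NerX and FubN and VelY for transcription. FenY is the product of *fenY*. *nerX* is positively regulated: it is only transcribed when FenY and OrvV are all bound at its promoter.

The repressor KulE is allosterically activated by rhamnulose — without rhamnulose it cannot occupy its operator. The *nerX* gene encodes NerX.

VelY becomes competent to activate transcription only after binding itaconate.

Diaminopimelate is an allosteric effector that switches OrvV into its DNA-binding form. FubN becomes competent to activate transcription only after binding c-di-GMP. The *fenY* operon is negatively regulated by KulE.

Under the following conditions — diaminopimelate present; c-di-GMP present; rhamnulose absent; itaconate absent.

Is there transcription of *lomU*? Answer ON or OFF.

Rhamnulose is absent, so KulE is inactive.
With no repressor bound, *fenY* is transcribed.
So FenY is produced and active.
Diaminopimelate is present, so OrvV is active.
No repressor is bound and FenY and OrvV are active, so *nerX* is transcribed.
So NerX is produced and active.
c-di-GMP is present, so FubN is active.
Itaconate is absent, so VelY is inactive.
Required activator VelY is absent, so *lomU* is not transcribed.

OFF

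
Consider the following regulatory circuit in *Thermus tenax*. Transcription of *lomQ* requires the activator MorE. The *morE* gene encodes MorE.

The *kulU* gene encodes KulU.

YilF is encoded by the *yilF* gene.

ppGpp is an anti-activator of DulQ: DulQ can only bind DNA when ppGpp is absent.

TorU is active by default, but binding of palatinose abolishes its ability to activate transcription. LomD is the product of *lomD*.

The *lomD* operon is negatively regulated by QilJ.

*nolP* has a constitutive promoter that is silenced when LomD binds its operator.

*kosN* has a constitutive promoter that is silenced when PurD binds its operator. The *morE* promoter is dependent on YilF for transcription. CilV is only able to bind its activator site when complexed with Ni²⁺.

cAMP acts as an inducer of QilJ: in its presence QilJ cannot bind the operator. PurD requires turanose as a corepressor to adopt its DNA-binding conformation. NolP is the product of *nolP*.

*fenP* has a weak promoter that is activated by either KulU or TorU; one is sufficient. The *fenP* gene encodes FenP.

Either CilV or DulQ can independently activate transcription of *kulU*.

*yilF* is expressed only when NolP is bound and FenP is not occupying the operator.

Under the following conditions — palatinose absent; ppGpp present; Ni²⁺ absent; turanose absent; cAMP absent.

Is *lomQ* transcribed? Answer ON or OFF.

cAMP is absent, so QilJ is active.
With repressor QilJ bound, *lomD* is not transcribed.
So LomD is not produced.
With no repressor bound, *nolP* is transcribed.
So NolP is produced and active.
Ni²⁺ is absent, so CilV is inactive.
ppGpp is present, so DulQ is inactive.
No activator is available at the *kulU* promoter, so *kulU* is not transcribed.
So KulU is not produced.
Palatinose is absent, so TorU is active.
Activator TorU is present, so *fenP* is transcribed.
So FenP is produced and active.
With repressor FenP bound, *yilF* is not transcribed.
So YilF is not produced.
Required activator YilF is absent, so *morE* is not transcribed.
So MorE is not produced.
Required activator MorE is absent, so *lomQ* is not transcribed.

OFF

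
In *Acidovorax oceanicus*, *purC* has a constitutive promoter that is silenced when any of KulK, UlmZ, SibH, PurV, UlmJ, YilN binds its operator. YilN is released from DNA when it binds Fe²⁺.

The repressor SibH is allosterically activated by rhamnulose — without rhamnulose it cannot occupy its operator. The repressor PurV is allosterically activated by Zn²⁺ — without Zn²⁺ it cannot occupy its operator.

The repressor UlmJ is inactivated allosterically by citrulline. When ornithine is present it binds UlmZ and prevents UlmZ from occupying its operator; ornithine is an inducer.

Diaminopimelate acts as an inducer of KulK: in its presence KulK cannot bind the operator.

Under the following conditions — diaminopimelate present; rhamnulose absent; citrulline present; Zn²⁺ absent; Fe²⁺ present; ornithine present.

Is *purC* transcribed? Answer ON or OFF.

ON

Diaminopimelate is present, so KulK is inactive.
Ornithine is present, so UlmZ is inactive.
Rhamnulose is absent, so SibH is inactive.
Zn²⁺ is absent, so PurV is inactive.
Citrulline is present, so UlmJ is inactive.
Fe²⁺ is present, so YilN is inactive.
With no repressor bound, *purC* is transcribed.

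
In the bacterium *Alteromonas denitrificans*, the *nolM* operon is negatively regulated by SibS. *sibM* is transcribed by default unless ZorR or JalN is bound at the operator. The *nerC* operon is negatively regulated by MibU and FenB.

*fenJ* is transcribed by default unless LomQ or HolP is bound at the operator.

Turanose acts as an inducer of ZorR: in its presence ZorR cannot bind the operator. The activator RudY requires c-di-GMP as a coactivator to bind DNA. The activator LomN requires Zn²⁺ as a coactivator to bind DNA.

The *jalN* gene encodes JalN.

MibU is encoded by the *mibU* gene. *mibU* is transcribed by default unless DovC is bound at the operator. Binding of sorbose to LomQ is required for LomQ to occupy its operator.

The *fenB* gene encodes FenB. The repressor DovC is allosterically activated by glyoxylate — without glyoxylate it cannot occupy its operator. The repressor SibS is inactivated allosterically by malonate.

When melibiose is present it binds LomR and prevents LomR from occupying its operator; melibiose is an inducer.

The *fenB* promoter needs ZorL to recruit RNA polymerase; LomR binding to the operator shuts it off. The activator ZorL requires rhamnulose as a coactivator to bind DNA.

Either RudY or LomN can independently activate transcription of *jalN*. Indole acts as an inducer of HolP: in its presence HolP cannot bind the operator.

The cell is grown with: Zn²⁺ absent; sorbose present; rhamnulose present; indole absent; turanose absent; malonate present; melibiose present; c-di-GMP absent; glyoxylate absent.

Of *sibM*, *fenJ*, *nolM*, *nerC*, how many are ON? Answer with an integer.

1

Turanose is absent, so ZorR is active.
c-di-GMP is absent, so RudY is inactive.
Zn²⁺ is absent, so LomN is inactive.
No activator is available at the *jalN* promoter, so *jalN* is not transcribed.
So JalN is not produced.
With repressor ZorR bound, *sibM* is not transcribed.
→ *sibM* is OFF.
Sorbose is present, so LomQ is active.
Indole is absent, so HolP is active.
With repressor LomQ bound, *fenJ* is not transcribed.
→ *fenJ* is OFF.
Malonate is present, so SibS is inactive.
With no repressor bound, *nolM* is transcribed.
→ *nolM* is ON.
Glyoxylate is absent, so DovC is inactive.
With no repressor bound, *mibU* is transcribed.
So MibU is produced and active.
Rhamnulose is present, so ZorL is active.
Melibiose is present, so LomR is inactive.
No repressor is bound and ZorL is active, so *fenB* is transcribed.
So FenB is produced and active.
With repressor MibU bound, *nerC* is not transcribed.
→ *nerC* is OFF.
1 of the 4 genes is transcribed.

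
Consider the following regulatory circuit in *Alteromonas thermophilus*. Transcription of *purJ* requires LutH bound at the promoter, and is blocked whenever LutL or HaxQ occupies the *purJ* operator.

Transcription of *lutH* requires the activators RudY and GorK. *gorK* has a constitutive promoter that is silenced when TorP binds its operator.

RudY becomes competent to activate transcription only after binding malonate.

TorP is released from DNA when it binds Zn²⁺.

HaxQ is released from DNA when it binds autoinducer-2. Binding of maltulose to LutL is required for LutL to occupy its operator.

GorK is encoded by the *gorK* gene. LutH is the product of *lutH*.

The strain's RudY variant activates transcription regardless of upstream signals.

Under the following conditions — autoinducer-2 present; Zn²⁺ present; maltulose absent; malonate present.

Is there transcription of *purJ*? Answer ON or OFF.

RudY is constitutively active in this strain.
Zn²⁺ is present, so TorP is inactive.
With no repressor bound, *gorK* is transcribed.
So GorK is produced and active.
No repressor is bound and RudY and GorK are active, so *lutH* is transcribed.
So LutH is produced and active.
Maltulose is absent, so LutL is inactive.
Autoinducer-2 is present, so HaxQ is inactive.
No repressor is bound and LutH is active, so *purJ* is transcribed.

ON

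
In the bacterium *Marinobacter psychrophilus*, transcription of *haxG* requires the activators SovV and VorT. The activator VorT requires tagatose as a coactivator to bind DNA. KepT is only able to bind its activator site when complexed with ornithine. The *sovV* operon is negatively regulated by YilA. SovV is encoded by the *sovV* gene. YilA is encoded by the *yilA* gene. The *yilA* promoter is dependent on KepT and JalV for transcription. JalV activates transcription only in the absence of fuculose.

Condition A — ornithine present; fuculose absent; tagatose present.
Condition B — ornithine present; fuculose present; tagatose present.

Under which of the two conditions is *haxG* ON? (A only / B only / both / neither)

Condition A:
Ornithine is present, so KepT is active.
Fuculose is absent, so JalV is active.
No repressor is bound and KepT and JalV are active, so *yilA* is transcribed.
So YilA is produced and active.
With repressor YilA bound, *sovV* is not transcribed.
So SovV is not produced.
Tagatose is present, so VorT is active.
Required activator SovV is absent, so *haxG* is not transcribed.
→ *haxG* is OFF in A.
Condition B:
Ornithine is present, so KepT is active.
Fuculose is present, so JalV is inactive.
Required activator JalV is absent, so *yilA* is not transcribed.
So YilA is not produced.
With no repressor bound, *sovV* is transcribed.
So SovV is produced and active.
Tagatose is present, so VorT is active.
No repressor is bound and SovV and VorT are active, so *haxG* is transcribed.
→ *haxG* is ON in B.

B only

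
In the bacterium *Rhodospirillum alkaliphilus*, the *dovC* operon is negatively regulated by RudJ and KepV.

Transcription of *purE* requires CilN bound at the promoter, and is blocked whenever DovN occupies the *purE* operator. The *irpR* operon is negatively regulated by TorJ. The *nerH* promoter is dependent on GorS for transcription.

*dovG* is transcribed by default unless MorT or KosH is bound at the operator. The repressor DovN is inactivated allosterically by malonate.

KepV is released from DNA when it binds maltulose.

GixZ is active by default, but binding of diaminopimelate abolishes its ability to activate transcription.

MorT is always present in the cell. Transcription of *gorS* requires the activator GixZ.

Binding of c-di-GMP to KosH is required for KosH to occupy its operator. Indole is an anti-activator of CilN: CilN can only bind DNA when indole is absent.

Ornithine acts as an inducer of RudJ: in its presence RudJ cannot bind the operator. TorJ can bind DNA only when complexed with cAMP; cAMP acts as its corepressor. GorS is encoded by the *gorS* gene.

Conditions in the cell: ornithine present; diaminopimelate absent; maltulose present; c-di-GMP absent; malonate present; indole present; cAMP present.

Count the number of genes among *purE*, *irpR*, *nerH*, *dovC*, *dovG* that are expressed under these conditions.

Indole is present, so CilN is inactive.
Malonate is present, so DovN is inactive.
Required activator CilN is absent, so *purE* is not transcribed.
→ *purE* is OFF.
cAMP is present, so TorJ is active.
With repressor TorJ bound, *irpR* is not transcribed.
→ *irpR* is OFF.
Diaminopimelate is absent, so GixZ is active.
No repressor is bound and GixZ is active, so *gorS* is transcribed.
So GorS is produced and active.
No repressor is bound and GorS is active, so *nerH* is transcribed.
→ *nerH* is ON.
Ornithine is present, so RudJ is inactive.
Maltulose is present, so KepV is inactive.
With no repressor bound, *dovC* is transcribed.
→ *dovC* is ON.
MorT is produced constitutively and is active.
c-di-GMP is absent, so KosH is inactive.
With repressor MorT bound, *dovG* is not transcribed.
→ *dovG* is OFF.
2 of the 5 genes are transcribed.

2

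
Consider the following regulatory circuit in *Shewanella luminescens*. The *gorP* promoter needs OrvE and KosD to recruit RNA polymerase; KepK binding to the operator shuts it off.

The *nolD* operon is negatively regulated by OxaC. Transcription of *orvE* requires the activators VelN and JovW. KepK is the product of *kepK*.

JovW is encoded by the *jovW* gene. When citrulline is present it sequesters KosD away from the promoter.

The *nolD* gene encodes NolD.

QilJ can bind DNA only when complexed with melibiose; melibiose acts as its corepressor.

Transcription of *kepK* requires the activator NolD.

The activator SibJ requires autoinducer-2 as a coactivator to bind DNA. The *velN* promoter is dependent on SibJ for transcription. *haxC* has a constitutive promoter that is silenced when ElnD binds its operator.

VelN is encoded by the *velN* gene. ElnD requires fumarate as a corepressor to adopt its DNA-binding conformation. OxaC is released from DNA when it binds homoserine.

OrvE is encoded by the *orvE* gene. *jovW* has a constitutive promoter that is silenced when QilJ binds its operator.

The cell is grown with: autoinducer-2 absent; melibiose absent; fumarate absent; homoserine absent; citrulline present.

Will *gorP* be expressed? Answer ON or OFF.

OFF

Autoinducer-2 is absent, so SibJ is inactive.
Required activator SibJ is absent, so *velN* is not transcribed.
So VelN is not produced.
Melibiose is absent, so QilJ is inactive.
With no repressor bound, *jovW* is transcribed.
So JovW is produced and active.
Required activator VelN is absent, so *orvE* is not transcribed.
So OrvE is not produced.
Citrulline is present, so KosD is inactive.
Homoserine is absent, so OxaC is active.
With repressor OxaC bound, *nolD* is not transcribed.
So NolD is not produced.
Required activator NolD is absent, so *kepK* is not transcribed.
So KepK is not produced.
Required activator OrvE is absent, so *gorP* is not transcribed.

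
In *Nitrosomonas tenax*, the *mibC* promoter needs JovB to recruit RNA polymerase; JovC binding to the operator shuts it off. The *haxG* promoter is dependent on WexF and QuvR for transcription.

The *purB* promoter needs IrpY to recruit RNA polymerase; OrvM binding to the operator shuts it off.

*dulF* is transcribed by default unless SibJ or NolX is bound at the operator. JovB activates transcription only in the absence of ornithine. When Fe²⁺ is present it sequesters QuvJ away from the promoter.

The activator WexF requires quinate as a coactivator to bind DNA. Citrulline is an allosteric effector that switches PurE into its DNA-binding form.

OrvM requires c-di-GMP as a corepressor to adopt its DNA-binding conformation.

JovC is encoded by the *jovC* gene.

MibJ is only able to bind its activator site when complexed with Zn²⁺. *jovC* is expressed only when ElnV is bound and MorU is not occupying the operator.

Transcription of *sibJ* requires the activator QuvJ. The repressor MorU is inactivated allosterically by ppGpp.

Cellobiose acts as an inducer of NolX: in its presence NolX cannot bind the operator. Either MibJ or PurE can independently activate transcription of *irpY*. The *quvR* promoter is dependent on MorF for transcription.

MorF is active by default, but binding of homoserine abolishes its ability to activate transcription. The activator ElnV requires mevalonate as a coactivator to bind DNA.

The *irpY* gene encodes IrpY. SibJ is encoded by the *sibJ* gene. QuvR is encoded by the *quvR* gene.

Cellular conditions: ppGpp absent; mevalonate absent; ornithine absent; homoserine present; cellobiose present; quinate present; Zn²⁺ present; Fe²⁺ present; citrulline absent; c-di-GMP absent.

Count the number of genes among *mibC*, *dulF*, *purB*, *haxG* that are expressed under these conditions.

Mevalonate is absent, so ElnV is inactive.
ppGpp is absent, so MorU is active.
With repressor MorU bound, *jovC* is not transcribed.
So JovC is not produced.
Ornithine is absent, so JovB is active.
No repressor is bound and JovB is active, so *mibC* is transcribed.
→ *mibC* is ON.
Fe²⁺ is present, so QuvJ is inactive.
Required activator QuvJ is absent, so *sibJ* is not transcribed.
So SibJ is not produced.
Cellobiose is present, so NolX is inactive.
With no repressor bound, *dulF* is transcribed.
→ *dulF* is ON.
c-di-GMP is absent, so OrvM is inactive.
Zn²⁺ is present, so MibJ is active.
Citrulline is absent, so PurE is inactive.
Activator MibJ is present, so *irpY* is transcribed.
So IrpY is produced and active.
No repressor is bound and IrpY is active, so *purB* is transcribed.
→ *purB* is ON.
Quinate is present, so WexF is active.
Homoserine is present, so MorF is inactive.
Required activator MorF is absent, so *quvR* is not transcribed.
So QuvR is not produced.
Required activator QuvR is absent, so *haxG* is not transcribed.
→ *haxG* is OFF.
3 of the 4 genes are transcribed.

3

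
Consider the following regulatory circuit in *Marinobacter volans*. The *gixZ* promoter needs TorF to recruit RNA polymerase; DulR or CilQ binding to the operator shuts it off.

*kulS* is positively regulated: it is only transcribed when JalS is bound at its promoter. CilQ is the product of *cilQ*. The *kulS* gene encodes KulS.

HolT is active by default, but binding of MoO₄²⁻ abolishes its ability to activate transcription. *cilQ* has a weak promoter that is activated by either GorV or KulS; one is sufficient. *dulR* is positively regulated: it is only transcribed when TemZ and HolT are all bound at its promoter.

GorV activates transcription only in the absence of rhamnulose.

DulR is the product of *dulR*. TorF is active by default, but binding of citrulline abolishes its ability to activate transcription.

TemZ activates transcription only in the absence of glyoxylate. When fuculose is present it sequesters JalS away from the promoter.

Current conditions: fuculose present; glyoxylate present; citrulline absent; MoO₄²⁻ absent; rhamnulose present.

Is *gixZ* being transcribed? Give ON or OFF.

ON

Glyoxylate is present, so TemZ is inactive.
MoO₄²⁻ is absent, so HolT is active.
Required activator TemZ is absent, so *dulR* is not transcribed.
So DulR is not produced.
Citrulline is absent, so TorF is active.
Rhamnulose is present, so GorV is inactive.
Fuculose is present, so JalS is inactive.
Required activator JalS is absent, so *kulS* is not transcribed.
So KulS is not produced.
No activator is available at the *cilQ* promoter, so *cilQ* is not transcribed.
So CilQ is not produced.
No repressor is bound and TorF is active, so *gixZ* is transcribed.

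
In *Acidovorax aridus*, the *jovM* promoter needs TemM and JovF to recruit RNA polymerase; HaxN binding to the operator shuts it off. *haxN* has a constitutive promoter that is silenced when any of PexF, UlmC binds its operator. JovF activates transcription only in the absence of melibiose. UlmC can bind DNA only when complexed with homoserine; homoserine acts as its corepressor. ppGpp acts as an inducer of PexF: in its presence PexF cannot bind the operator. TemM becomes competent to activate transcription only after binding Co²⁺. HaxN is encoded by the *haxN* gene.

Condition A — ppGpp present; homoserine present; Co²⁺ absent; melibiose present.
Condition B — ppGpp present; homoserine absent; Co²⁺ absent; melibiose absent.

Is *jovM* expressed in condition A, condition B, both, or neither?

Condition A:
ppGpp is present, so PexF is inactive.
Homoserine is present, so UlmC is active.
With repressor UlmC bound, *haxN* is not transcribed.
So HaxN is not produced.
Co²⁺ is absent, so TemM is inactive.
Melibiose is present, so JovF is inactive.
Required activator TemM is absent, so *jovM* is not transcribed.
→ *jovM* is OFF in A.
Condition B:
ppGpp is present, so PexF is inactive.
Homoserine is absent, so UlmC is inactive.
With no repressor bound, *haxN* is transcribed.
So HaxN is produced and active.
Co²⁺ is absent, so TemM is inactive.
Melibiose is absent, so JovF is active.
With repressor HaxN bound, *jovM* is not transcribed.
→ *jovM* is OFF in B.

neither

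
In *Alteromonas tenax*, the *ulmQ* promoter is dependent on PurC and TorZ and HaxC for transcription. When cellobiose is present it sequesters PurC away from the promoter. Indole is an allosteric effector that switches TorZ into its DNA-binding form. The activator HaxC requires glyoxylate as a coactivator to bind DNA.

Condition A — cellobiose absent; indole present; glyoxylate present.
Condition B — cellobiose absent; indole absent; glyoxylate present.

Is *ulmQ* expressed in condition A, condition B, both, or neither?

Condition A:
Cellobiose is absent, so PurC is active.
Indole is present, so TorZ is active.
Glyoxylate is present, so HaxC is active.
No repressor is bound and PurC and TorZ and HaxC are active, so *ulmQ* is transcribed.
→ *ulmQ* is ON in A.
Condition B:
Cellobiose is absent, so PurC is active.
Indole is absent, so TorZ is inactive.
Glyoxylate is present, so HaxC is active.
Required activator TorZ is absent, so *ulmQ* is not transcribed.
→ *ulmQ* is OFF in B.

A only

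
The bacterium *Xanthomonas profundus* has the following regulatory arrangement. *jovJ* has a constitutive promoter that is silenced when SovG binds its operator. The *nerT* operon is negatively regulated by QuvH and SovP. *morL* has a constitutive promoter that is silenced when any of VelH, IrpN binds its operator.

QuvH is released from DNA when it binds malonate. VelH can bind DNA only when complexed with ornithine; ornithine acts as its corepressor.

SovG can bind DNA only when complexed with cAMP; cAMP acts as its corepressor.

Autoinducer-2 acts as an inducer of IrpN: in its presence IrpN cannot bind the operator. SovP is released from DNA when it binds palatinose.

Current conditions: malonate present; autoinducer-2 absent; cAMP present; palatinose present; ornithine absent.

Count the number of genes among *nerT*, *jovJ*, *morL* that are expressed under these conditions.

Malonate is present, so QuvH is inactive.
Palatinose is present, so SovP is inactive.
With no repressor bound, *nerT* is transcribed.
→ *nerT* is ON.
cAMP is present, so SovG is active.
With repressor SovG bound, *jovJ* is not transcribed.
→ *jovJ* is OFF.
Ornithine is absent, so VelH is inactive.
Autoinducer-2 is absent, so IrpN is active.
With repressor IrpN bound, *morL* is not transcribed.
→ *morL* is OFF.
1 of the 3 genes is transcribed.

1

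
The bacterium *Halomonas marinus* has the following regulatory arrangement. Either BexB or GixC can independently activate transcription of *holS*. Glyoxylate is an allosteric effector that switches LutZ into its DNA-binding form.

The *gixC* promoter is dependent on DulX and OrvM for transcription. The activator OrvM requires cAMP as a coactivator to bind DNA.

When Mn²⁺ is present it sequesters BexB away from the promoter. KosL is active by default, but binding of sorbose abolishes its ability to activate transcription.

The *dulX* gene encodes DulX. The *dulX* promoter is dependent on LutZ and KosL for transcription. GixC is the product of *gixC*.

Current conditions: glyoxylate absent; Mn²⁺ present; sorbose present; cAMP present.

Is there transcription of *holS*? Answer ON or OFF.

OFF

Mn²⁺ is present, so BexB is inactive.
Glyoxylate is absent, so LutZ is inactive.
Sorbose is present, so KosL is inactive.
Required activator LutZ is absent, so *dulX* is not transcribed.
So DulX is not produced.
cAMP is present, so OrvM is active.
Required activator DulX is absent, so *gixC* is not transcribed.
So GixC is not produced.
No activator is available at the *holS* promoter, so *holS* is not transcribed.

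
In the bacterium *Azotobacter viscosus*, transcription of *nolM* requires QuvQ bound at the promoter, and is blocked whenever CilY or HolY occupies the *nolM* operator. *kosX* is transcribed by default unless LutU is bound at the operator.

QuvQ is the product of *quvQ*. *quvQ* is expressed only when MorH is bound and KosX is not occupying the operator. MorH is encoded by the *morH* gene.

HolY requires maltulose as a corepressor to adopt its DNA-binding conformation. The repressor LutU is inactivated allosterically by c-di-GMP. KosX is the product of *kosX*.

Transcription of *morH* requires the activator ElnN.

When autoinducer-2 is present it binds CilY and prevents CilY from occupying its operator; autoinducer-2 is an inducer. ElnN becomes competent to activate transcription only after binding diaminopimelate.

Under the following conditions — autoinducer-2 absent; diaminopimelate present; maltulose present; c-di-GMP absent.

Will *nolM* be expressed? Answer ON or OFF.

Autoinducer-2 is absent, so CilY is active.
Maltulose is present, so HolY is active.
Diaminopimelate is present, so ElnN is active.
No repressor is bound and ElnN is active, so *morH* is transcribed.
So MorH is produced and active.
c-di-GMP is absent, so LutU is active.
With repressor LutU bound, *kosX* is not transcribed.
So KosX is not produced.
No repressor is bound and MorH is active, so *quvQ* is transcribed.
So QuvQ is produced and active.
With repressor CilY bound, *nolM* is not transcribed.

OFF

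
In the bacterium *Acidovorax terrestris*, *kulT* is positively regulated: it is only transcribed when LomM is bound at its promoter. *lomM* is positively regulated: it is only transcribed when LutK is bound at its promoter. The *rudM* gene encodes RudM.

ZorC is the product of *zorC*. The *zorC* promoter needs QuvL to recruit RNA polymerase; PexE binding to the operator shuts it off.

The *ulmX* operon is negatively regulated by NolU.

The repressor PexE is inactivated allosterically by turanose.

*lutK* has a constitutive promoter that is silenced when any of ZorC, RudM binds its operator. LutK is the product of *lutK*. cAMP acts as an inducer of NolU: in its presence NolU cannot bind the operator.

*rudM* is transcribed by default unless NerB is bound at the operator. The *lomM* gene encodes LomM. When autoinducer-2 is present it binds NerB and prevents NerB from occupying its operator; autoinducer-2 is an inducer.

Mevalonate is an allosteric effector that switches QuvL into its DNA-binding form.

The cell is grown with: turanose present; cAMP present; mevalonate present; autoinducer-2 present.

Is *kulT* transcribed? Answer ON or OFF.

OFF

Mevalonate is present, so QuvL is active.
Turanose is present, so PexE is inactive.
No repressor is bound and QuvL is active, so *zorC* is transcribed.
So ZorC is produced and active.
Autoinducer-2 is present, so NerB is inactive.
With no repressor bound, *rudM* is transcribed.
So RudM is produced and active.
With repressor ZorC bound, *lutK* is not transcribed.
So LutK is not produced.
Required activator LutK is absent, so *lomM* is not transcribed.
So LomM is not produced.
Required activator LomM is absent, so *kulT* is not transcribed.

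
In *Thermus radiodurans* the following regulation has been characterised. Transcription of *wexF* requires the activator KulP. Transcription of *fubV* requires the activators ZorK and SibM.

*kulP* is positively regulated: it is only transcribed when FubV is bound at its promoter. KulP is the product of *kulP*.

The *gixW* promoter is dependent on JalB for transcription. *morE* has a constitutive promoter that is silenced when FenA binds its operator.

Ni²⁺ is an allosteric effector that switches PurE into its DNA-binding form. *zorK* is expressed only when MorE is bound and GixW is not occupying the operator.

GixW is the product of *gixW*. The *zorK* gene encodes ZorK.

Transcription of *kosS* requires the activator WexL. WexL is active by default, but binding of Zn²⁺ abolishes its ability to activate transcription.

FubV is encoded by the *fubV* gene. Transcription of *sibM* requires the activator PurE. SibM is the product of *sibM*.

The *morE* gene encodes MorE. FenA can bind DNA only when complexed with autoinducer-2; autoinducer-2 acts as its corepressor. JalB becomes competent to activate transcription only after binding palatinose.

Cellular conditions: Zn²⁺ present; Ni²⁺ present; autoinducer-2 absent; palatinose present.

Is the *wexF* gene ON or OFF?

Palatinose is present, so JalB is active.
No repressor is bound and JalB is active, so *gixW* is transcribed.
So GixW is produced and active.
Autoinducer-2 is absent, so FenA is inactive.
With no repressor bound, *morE* is transcribed.
So MorE is produced and active.
With repressor GixW bound, *zorK* is not transcribed.
So ZorK is not produced.
Ni²⁺ is present, so PurE is active.
No repressor is bound and PurE is active, so *sibM* is transcribed.
So SibM is produced and active.
Required activator ZorK is absent, so *fubV* is not transcribed.
So FubV is not produced.
Required activator FubV is absent, so *kulP* is not transcribed.
So KulP is not produced.
Required activator KulP is absent, so *wexF* is not transcribed.

OFF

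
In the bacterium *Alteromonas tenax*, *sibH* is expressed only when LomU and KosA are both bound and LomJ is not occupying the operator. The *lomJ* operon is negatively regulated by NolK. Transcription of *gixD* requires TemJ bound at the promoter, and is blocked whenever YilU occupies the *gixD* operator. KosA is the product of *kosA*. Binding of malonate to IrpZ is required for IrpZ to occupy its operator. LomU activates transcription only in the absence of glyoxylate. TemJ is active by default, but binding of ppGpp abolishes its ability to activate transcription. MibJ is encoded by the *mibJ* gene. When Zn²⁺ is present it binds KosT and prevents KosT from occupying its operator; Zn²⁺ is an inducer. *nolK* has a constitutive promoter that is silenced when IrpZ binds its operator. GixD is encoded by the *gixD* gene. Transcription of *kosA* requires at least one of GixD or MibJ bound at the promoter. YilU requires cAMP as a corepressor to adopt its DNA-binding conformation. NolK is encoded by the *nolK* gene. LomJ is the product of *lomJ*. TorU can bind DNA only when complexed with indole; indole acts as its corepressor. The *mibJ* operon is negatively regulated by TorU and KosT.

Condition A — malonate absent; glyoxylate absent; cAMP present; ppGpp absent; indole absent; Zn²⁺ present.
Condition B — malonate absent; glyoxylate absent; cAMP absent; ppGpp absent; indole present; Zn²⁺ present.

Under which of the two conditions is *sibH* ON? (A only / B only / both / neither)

both

Condition A:
Malonate is absent, so IrpZ is inactive.
With no repressor bound, *nolK* is transcribed.
So NolK is produced and active.
With repressor NolK bound, *lomJ* is not transcribed.
So LomJ is not produced.
Glyoxylate is absent, so LomU is active.
cAMP is present, so YilU is active.
ppGpp is absent, so TemJ is active.
With repressor YilU bound, *gixD* is not transcribed.
So GixD is not produced.
Indole is absent, so TorU is inactive.
Zn²⁺ is present, so KosT is inactive.
With no repressor bound, *mibJ* is transcribed.
So MibJ is produced and active.
Activator MibJ is present, so *kosA* is transcribed.
So KosA is produced and active.
No repressor is bound and LomU and KosA are active, so *sibH* is transcribed.
→ *sibH* is ON in A.
Condition B:
Malonate is absent, so IrpZ is inactive.
With no repressor bound, *nolK* is transcribed.
So NolK is produced and active.
With repressor NolK bound, *lomJ* is not transcribed.
So LomJ is not produced.
Glyoxylate is absent, so LomU is active.
cAMP is absent, so YilU is inactive.
ppGpp is absent, so TemJ is active.
No repressor is bound and TemJ is active, so *gixD* is transcribed.
So GixD is produced and active.
Indole is present, so TorU is active.
Zn²⁺ is present, so KosT is inactive.
With repressor TorU bound, *mibJ* is not transcribed.
So MibJ is not produced.
Activator GixD is present, so *kosA* is transcribed.
So KosA is produced and active.
No repressor is bound and LomU and KosA are active, so *sibH* is transcribed.
→ *sibH* is ON in B.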